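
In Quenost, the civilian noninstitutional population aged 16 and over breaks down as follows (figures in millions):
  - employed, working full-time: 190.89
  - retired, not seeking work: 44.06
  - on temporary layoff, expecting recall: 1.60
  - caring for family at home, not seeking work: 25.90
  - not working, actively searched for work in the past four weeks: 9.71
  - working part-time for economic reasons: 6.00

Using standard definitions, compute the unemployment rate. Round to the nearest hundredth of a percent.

Unemployment rate ≈ 5.43%.

Employed = 190.89 + 6.00 = 196.89 million (anyone who worked, including part-time for economic reasons, counts as employed).
Unemployed = 1.60 + 9.71 = 11.31 million (jobless and actively searching, or on temporary layoff).
Labor force = 196.89 + 11.31 = 208.20 million.
Unemployment rate = 11.31 / 208.20 = 5.43%.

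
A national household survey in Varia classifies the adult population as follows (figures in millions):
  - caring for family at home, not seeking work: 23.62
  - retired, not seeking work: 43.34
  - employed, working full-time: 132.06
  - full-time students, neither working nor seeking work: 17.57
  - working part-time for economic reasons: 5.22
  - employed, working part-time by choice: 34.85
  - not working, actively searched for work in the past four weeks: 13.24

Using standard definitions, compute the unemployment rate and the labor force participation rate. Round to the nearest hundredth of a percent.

Unemployment rate ≈ 7.14%; labor force participation rate ≈ 68.68%.

Employed = 132.06 + 5.22 + 34.85 = 172.13 million (anyone who worked, including part-time for economic reasons, counts as employed).
Unemployed = 13.24 million.
Labor force = 172.13 + 13.24 = 185.37 million.
Not in labor force = 23.62 + 43.34 + 17.57 = 84.53 million (those not working and not actively searching are outside the labor force).
Civilian working-age population = 185.37 + 84.53 = 269.90 million.
Unemployment rate = 13.24 / 185.37 = 7.14%.
Labor force participation rate = 185.37 / 269.90 = 68.68%.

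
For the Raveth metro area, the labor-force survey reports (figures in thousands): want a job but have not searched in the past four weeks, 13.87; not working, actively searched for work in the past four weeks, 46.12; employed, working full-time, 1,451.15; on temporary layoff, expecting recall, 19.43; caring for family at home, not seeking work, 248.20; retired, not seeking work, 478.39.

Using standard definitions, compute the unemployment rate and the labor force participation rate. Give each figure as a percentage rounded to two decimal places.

Employed = 1,451.15 thousand.
Unemployed = 46.12 + 19.43 = 65.55 thousand (jobless and actively searching, or on temporary layoff).
Labor force = 1,451.15 + 65.55 = 1,516.70 thousand.
Not in labor force = 13.87 + 248.20 + 478.39 = 740.46 thousand (those not working and not actively searching are outside the labor force — including those who want a job but have given up searching).
Civilian working-age population = 1,516.70 + 740.46 = 2,257.16 thousand.
Unemployment rate = 65.55 / 1,516.70 = 4.32%.
Labor force participation rate = 1,516.70 / 2,257.16 = 67.20%.

Unemployment rate ≈ 4.32%; labor force participation rate ≈ 67.20%.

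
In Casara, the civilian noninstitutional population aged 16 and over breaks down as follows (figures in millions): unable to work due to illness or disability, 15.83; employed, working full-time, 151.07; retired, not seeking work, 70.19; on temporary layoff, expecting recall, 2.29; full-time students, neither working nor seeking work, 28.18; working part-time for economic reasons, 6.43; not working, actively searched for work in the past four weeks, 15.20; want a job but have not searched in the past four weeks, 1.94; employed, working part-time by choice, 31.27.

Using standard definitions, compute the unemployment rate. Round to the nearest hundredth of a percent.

Employed = 151.07 + 6.43 + 31.27 = 188.77 million (anyone who worked, including part-time for economic reasons, counts as employed).
Unemployed = 2.29 + 15.20 = 17.49 million (jobless and actively searching, or on temporary layoff).
Labor force = 188.77 + 17.49 = 206.26 million.
Unemployment rate = 17.49 / 206.26 = 8.48%.

Unemployment rate ≈ 8.48%.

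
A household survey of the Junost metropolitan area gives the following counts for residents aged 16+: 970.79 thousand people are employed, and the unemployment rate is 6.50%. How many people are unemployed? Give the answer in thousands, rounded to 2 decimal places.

About 67.49 thousand are unemployed.

Let U be the number unemployed. The labor force is E + U, and U/(E+U) = 0.0650.
So U = 0.0650 × 970.79 / (1 − 0.0650) = 63.1013 / 0.9350 ≈ 67.49 thousand.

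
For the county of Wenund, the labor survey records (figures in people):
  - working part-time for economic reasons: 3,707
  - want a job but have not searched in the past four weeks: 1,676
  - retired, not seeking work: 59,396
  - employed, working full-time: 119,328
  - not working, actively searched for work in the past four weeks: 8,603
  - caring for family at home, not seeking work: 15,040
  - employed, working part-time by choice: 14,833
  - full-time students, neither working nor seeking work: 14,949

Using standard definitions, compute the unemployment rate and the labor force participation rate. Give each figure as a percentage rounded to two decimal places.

Unemployment rate ≈ 5.87%; labor force participation rate ≈ 61.66%.

Employed = 3,707 + 119,328 + 14,833 = 137,868 (anyone who worked, including part-time for economic reasons, counts as employed).
Unemployed = 8,603.
Labor force = 137,868 + 8,603 = 146,471.
Not in labor force = 1,676 + 59,396 + 15,040 + 14,949 = 91,061 (those not working and not actively searching are outside the labor force — including those who want a job but have given up searching).
Civilian working-age population = 146,471 + 91,061 = 237,532.
Unemployment rate = 8,603 / 146,471 = 5.87%.
Labor force participation rate = 146,471 / 237,532 = 61.66%.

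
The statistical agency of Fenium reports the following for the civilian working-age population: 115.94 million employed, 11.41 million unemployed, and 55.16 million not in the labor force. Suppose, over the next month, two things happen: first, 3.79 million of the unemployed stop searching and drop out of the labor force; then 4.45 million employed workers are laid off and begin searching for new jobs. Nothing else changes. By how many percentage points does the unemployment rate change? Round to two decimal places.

Initially, labor force = 115.94 + 11.41 = 127.35 million, so u = 11.41/127.35 = 8.96%.
After the first change, unemployed and labor force both fall by 3.79 → E = 115.94, U = 7.62, labor force = 123.56 million.
After the second change, employed falls and unemployed rises by 4.45; labor force unchanged → E = 111.49, U = 12.07, labor force = 123.56 million.
New unemployment rate = 12.07 / 123.56 = 9.77%.
Change = 9.77% − 8.96% = +0.81 percentage points.

The unemployment rate changes by +0.81 percentage points.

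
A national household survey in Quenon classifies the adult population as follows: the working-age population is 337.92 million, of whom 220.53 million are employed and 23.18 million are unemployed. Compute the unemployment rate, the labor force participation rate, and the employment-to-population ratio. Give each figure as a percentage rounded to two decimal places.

Unemployment rate ≈ 9.51%; labor force participation rate ≈ 72.12%; employment-population ratio ≈ 65.26%.

Labor force = employed + unemployed = 220.53 + 23.18 = 243.71 million.
Unemployment rate = 23.18 / 243.71 = 9.51%.
Labor force participation rate = 243.71 / 337.92 = 72.12%.
Employment-population ratio = 220.53 / 337.92 = 65.26%.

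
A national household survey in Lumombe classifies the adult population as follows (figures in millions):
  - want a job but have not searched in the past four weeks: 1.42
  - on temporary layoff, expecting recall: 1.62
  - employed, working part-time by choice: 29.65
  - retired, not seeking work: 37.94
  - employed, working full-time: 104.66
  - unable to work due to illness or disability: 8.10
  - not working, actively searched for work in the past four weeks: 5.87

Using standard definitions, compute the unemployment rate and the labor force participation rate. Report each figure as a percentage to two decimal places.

Unemployment rate ≈ 5.28%; labor force participation rate ≈ 74.92%.

Employed = 29.65 + 104.66 = 134.31 million.
Unemployed = 1.62 + 5.87 = 7.49 million (jobless and actively searching, or on temporary layoff).
Labor force = 134.31 + 7.49 = 141.80 million.
Not in labor force = 1.42 + 37.94 + 8.10 = 47.46 million (those not working and not actively searching are outside the labor force — including those who want a job but have given up searching).
Civilian working-age population = 141.80 + 47.46 = 189.26 million.
Unemployment rate = 7.49 / 141.80 = 5.28%.
Labor force participation rate = 141.80 / 189.26 = 74.92%.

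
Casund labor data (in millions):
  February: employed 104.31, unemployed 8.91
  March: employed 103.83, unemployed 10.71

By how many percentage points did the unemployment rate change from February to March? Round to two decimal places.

The unemployment rate changed by +1.48 percentage points.

February: labor force = 104.31 + 8.91 = 113.22; u = 8.91/113.22 = 7.87%.
March: labor force = 103.83 + 10.71 = 114.54; u = 10.71/114.54 = 9.35%.
Change = 9.35% − 7.87% = +1.48 pp.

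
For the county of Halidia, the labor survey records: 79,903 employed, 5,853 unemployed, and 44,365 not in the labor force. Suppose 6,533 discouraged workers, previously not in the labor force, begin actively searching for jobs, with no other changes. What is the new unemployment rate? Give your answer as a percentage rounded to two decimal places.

New unemployment rate ≈ 13.42%.

Initially, labor force = 79,903 + 5,853 = 85,756, so u = 5,853/85,756 = 6.83%.
After the change, unemployed and labor force both rise by 6,533 → E = 79,903, U = 12,386, labor force = 92,289.
New unemployment rate = 12,386 / 92,289 = 13.42%.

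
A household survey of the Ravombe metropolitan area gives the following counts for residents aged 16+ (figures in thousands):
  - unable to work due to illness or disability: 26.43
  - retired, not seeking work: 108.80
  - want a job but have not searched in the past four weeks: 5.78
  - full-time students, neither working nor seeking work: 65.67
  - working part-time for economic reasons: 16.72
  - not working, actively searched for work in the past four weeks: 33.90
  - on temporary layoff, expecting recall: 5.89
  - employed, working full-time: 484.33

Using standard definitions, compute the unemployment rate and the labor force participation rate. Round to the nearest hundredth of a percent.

Employed = 16.72 + 484.33 = 501.05 thousand (anyone who worked, including part-time for economic reasons, counts as employed).
Unemployed = 33.90 + 5.89 = 39.79 thousand (jobless and actively searching, or on temporary layoff).
Labor force = 501.05 + 39.79 = 540.84 thousand.
Not in labor force = 26.43 + 108.80 + 5.78 + 65.67 = 206.68 thousand (those not working and not actively searching are outside the labor force — including those who want a job but have given up searching).
Civilian working-age population = 540.84 + 206.68 = 747.52 thousand.
Unemployment rate = 39.79 / 540.84 = 7.36%.
Labor force participation rate = 540.84 / 747.52 = 72.35%.

Unemployment rate ≈ 7.36%; labor force participation rate ≈ 72.35%.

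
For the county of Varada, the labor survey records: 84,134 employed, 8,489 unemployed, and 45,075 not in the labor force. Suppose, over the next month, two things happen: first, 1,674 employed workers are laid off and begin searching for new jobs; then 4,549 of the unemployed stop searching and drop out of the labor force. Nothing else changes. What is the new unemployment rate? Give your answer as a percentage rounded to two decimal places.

Initially, labor force = 84,134 + 8,489 = 92,623, so u = 8,489/92,623 = 9.17%.
After the first change, employed falls and unemployed rises by 1,674; labor force unchanged → E = 82,460, U = 10,163, labor force = 92,623.
After the second change, unemployed and labor force both fall by 4,549 → E = 82,460, U = 5,614, labor force = 88,074.
New unemployment rate = 5,614 / 88,074 = 6.37%.

New unemployment rate ≈ 6.37%.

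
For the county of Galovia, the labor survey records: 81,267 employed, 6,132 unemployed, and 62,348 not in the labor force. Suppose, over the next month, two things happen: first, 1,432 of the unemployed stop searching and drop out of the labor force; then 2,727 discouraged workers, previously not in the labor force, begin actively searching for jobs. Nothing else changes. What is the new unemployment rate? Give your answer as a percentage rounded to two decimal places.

Initially, labor force = 81,267 + 6,132 = 87,399, so u = 6,132/87,399 = 7.02%.
After the first change, unemployed and labor force both fall by 1,432 → E = 81,267, U = 4,700, labor force = 85,967.
After the second change, unemployed and labor force both rise by 2,727 → E = 81,267, U = 7,427, labor force = 88,694.
New unemployment rate = 7,427 / 88,694 = 8.37%.

New unemployment rate ≈ 8.37%.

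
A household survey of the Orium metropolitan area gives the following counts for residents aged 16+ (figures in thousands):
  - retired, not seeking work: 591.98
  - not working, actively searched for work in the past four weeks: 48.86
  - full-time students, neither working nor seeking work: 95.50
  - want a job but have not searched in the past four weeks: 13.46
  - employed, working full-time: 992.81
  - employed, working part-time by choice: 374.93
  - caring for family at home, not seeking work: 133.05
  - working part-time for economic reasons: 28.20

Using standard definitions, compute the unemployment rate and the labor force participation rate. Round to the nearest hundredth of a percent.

Employed = 992.81 + 374.93 + 28.20 = 1,395.94 thousand (anyone who worked, including part-time for economic reasons, counts as employed).
Unemployed = 48.86 thousand.
Labor force = 1,395.94 + 48.86 = 1,444.80 thousand.
Not in labor force = 591.98 + 95.50 + 13.46 + 133.05 = 833.99 thousand (those not working and not actively searching are outside the labor force — including those who want a job but have given up searching).
Civilian working-age population = 1,444.80 + 833.99 = 2,278.79 thousand.
Unemployment rate = 48.86 / 1,444.80 = 3.38%.
Labor force participation rate = 1,444.80 / 2,278.79 = 63.40%.

Unemployment rate ≈ 3.38%; labor force participation rate ≈ 63.40%.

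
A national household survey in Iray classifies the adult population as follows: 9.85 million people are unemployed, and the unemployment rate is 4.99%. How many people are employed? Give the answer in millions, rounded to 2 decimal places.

Labor force = U / u = 9.85 / 0.0499 ≈ 197.39 million.
Employed = labor force − unemployed = 197.39 − 9.85 = 187.54 million.

About 187.54 million are employed.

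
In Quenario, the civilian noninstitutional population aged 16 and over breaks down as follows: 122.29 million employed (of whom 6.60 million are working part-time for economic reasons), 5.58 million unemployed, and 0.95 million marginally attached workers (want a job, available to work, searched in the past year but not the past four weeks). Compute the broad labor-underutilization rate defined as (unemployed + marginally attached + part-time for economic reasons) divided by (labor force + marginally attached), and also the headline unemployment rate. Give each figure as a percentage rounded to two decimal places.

Labor force = 122.29 + 5.58 = 127.87 million.
Numerator = 5.58 + 0.95 + 6.60 = 13.13 million.
Denominator = 127.87 + 0.95 = 128.82 million.
Broad rate = 13.13 / 128.82 = 10.19%.
Headline unemployment rate = 5.58 / 127.87 = 4.36%.

Broad underutilization rate ≈ 10.19%; headline unemployment rate ≈ 4.36%.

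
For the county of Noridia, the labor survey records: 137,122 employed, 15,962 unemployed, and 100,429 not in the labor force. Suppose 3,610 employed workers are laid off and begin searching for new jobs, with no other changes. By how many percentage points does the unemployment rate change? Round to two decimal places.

The unemployment rate changes by +2.36 percentage points.

Initially, labor force = 137,122 + 15,962 = 153,084, so u = 15,962/153,084 = 10.43%.
After the change, employed falls and unemployed rises by 3,610; labor force unchanged → E = 133,512, U = 19,572, labor force = 153,084.
New unemployment rate = 19,572 / 153,084 = 12.79%.
Change = 12.79% − 10.43% = +2.36 percentage points.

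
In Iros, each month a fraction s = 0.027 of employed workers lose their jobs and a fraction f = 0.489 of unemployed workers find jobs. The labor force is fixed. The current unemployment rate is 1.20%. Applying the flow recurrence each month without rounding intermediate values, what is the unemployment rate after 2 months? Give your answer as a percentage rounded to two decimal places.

With a fixed labor force, u_{t+1} = u_t + s·(1−u_t) − f·u_t = u_t·(1−s−f) + s.
Here 1−s−f = 0.484 and s = 0.027.
u_1 = 0.012000 × 0.484 + 0.027 = 0.032808.
u_2 = 0.032808 × 0.484 + 0.027 = 0.042879.

Unemployment rate after two months ≈ 4.29%.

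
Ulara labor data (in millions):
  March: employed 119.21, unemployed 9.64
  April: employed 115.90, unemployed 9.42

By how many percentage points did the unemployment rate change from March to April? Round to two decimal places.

The unemployment rate changed by +0.04 percentage points.

March: labor force = 119.21 + 9.64 = 128.85; u = 9.64/128.85 = 7.48%.
April: labor force = 115.90 + 9.42 = 125.32; u = 9.42/125.32 = 7.52%.
Change = 7.52% − 7.48% = +0.04 pp.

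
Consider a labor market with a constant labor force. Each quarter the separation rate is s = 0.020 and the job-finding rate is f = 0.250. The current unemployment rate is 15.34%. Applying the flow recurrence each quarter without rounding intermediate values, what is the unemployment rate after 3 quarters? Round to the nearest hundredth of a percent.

With a fixed labor force, u_{t+1} = u_t + s·(1−u_t) − f·u_t = u_t·(1−s−f) + s.
Here 1−s−f = 0.730 and s = 0.020.
u_1 = 0.153400 × 0.730 + 0.020 = 0.131982.
u_2 = 0.131982 × 0.730 + 0.020 = 0.116347.
u_3 = 0.116347 × 0.730 + 0.020 = 0.104933.

Unemployment rate after three quarters ≈ 10.49%.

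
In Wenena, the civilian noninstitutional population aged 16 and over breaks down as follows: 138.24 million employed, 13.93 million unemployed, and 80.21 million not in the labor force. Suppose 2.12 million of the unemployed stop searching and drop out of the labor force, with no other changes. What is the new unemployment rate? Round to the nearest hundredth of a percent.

Initially, labor force = 138.24 + 13.93 = 152.17 million, so u = 13.93/152.17 = 9.15%.
After the change, unemployed and labor force both fall by 2.12 → E = 138.24, U = 11.81, labor force = 150.05 million.
New unemployment rate = 11.81 / 150.05 = 7.87%.

New unemployment rate ≈ 7.87%.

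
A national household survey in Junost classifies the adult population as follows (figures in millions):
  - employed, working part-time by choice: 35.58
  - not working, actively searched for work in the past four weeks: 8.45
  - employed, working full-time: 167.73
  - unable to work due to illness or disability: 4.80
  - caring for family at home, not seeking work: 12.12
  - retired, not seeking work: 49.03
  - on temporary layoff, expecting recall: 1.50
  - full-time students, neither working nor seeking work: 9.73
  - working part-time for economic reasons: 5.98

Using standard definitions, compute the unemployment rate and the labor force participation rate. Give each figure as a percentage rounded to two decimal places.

Employed = 35.58 + 167.73 + 5.98 = 209.29 million (anyone who worked, including part-time for economic reasons, counts as employed).
Unemployed = 8.45 + 1.50 = 9.95 million (jobless and actively searching, or on temporary layoff).
Labor force = 209.29 + 9.95 = 219.24 million.
Not in labor force = 4.80 + 12.12 + 49.03 + 9.73 = 75.68 million (those not working and not actively searching are outside the labor force).
Civilian working-age population = 219.24 + 75.68 = 294.92 million.
Unemployment rate = 9.95 / 219.24 = 4.54%.
Labor force participation rate = 219.24 / 294.92 = 74.34%.

Unemployment rate ≈ 4.54%; labor force participation rate ≈ 74.34%.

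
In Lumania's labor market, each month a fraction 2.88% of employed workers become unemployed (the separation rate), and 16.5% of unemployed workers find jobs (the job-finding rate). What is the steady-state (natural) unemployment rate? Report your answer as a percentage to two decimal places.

At steady state the flows balance: s·E = f·U, so U/(E+U) = s/(s+f).
u* = 2.88 / (2.88 + 16.5) = 2.88 / 19.38 = 14.86%.

Steady-state unemployment rate ≈ 14.86%.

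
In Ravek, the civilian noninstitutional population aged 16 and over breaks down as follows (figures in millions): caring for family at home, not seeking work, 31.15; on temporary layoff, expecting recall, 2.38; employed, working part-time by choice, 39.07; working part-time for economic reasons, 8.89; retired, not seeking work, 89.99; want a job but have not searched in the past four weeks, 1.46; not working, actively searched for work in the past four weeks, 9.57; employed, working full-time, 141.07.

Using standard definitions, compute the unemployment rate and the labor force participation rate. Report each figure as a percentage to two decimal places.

Employed = 39.07 + 8.89 + 141.07 = 189.03 million (anyone who worked, including part-time for economic reasons, counts as employed).
Unemployed = 2.38 + 9.57 = 11.95 million (jobless and actively searching, or on temporary layoff).
Labor force = 189.03 + 11.95 = 200.98 million.
Not in labor force = 31.15 + 89.99 + 1.46 = 122.60 million (those not working and not actively searching are outside the labor force — including those who want a job but have given up searching).
Civilian working-age population = 200.98 + 122.60 = 323.58 million.
Unemployment rate = 11.95 / 200.98 = 5.95%.
Labor force participation rate = 200.98 / 323.58 = 62.11%.

Unemployment rate ≈ 5.95%; labor force participation rate ≈ 62.11%.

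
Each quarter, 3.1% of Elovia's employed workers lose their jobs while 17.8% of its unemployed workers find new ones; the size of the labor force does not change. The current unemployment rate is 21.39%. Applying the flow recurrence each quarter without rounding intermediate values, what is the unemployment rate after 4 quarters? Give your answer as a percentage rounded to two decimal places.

Unemployment rate after four quarters ≈ 17.40%.

With a fixed labor force, u_{t+1} = u_t + s·(1−u_t) − f·u_t = u_t·(1−s−f) + s.
Here 1−s−f = 0.791 and s = 0.031.
u_1 = 0.213900 × 0.791 + 0.031 = 0.200195.
u_2 = 0.200195 × 0.791 + 0.031 = 0.189354.
u_3 = 0.189354 × 0.791 + 0.031 = 0.180779.
u_4 = 0.180779 × 0.791 + 0.031 = 0.173996.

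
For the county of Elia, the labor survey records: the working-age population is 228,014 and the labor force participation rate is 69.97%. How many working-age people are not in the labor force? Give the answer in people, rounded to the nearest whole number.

Share not in the labor force = 1 − 0.6997 = 0.3003.
Not in labor force = 0.3003 × 228,014 ≈ 68,473.

About 68,473 are not in the labor force.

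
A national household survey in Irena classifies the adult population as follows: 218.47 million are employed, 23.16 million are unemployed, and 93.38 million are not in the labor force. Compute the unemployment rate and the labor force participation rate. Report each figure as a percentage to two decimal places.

Labor force = employed + unemployed = 218.47 + 23.16 = 241.63 million.
Working-age population = 241.63 + 93.38 = 335.01 million.
Unemployment rate = 23.16 / 241.63 = 9.58%.
Labor force participation rate = 241.63 / 335.01 = 72.13%.

Unemployment rate ≈ 9.58%; labor force participation rate ≈ 72.13%.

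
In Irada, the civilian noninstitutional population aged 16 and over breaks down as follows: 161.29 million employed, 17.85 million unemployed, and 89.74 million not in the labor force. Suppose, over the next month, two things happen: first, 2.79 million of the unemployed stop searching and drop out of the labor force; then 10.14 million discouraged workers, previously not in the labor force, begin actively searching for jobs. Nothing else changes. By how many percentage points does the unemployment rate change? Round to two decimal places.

Initially, labor force = 161.29 + 17.85 = 179.14 million, so u = 17.85/179.14 = 9.96%.
After the first change, unemployed and labor force both fall by 2.79 → E = 161.29, U = 15.06, labor force = 176.35 million.
After the second change, unemployed and labor force both rise by 10.14 → E = 161.29, U = 25.20, labor force = 186.49 million.
New unemployment rate = 25.20 / 186.49 = 13.51%.
Change = 13.51% − 9.96% = +3.55 percentage points.

The unemployment rate changes by +3.55 percentage points.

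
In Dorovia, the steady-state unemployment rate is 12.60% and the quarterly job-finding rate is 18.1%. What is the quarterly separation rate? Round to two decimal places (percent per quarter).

Separation rate ≈ 2.61% per quarter.

From u* = s/(s+f): s = u·f/(1−u).
s = 0.1260 × 18.1 / (1 − 0.1260) = 2.2806 / 0.8740 ≈ 2.61% per quarter.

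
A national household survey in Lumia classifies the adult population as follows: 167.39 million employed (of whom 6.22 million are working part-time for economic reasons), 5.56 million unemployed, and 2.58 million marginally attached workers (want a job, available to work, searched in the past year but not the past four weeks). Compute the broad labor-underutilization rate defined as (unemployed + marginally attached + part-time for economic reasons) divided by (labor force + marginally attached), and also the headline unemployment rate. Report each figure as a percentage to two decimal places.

Labor force = 167.39 + 5.56 = 172.95 million.
Numerator = 5.56 + 2.58 + 6.22 = 14.36 million.
Denominator = 172.95 + 2.58 = 175.53 million.
Broad rate = 14.36 / 175.53 = 8.18%.
Headline unemployment rate = 5.56 / 172.95 = 3.21%.

Broad underutilization rate ≈ 8.18%; headline unemployment rate ≈ 3.21%.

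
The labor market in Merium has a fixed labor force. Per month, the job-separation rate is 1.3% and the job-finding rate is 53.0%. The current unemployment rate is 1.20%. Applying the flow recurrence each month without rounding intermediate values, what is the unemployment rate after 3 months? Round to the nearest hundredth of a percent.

With a fixed labor force, u_{t+1} = u_t + s·(1−u_t) − f·u_t = u_t·(1−s−f) + s.
Here 1−s−f = 0.457 and s = 0.013.
u_1 = 0.012000 × 0.457 + 0.013 = 0.018484.
u_2 = 0.018484 × 0.457 + 0.013 = 0.021447.
u_3 = 0.021447 × 0.457 + 0.013 = 0.022801.

Unemployment rate after three months ≈ 2.28%.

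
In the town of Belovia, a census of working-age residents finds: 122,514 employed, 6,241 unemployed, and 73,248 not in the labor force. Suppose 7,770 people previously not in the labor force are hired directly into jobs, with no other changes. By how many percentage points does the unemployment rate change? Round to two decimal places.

The unemployment rate changes by −0.28 percentage points.

Initially, labor force = 122,514 + 6,241 = 128,755, so u = 6,241/128,755 = 4.85%.
After the change, employed and labor force both rise by 7,770; unemployed unchanged → E = 130,284, U = 6,241, labor force = 136,525.
New unemployment rate = 6,241 / 136,525 = 4.57%.
Change = 4.57% − 4.85% = −0.28 percentage points.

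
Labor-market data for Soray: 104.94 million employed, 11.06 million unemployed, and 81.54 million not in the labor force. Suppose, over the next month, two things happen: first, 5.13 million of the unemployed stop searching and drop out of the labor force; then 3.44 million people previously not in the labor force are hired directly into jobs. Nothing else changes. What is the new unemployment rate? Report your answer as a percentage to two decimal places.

New unemployment rate ≈ 5.19%.

Initially, labor force = 104.94 + 11.06 = 116.00 million, so u = 11.06/116.00 = 9.53%.
After the first change, unemployed and labor force both fall by 5.13 → E = 104.94, U = 5.93, labor force = 110.87 million.
After the second change, employed and labor force both rise by 3.44; unemployed unchanged → E = 108.38, U = 5.93, labor force = 114.31 million.
New unemployment rate = 5.93 / 114.31 = 5.19%.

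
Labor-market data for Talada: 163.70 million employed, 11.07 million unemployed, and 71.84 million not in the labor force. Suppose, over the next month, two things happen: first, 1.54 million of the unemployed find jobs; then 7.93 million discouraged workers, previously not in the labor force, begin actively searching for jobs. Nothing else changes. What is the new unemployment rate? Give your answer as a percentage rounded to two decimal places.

New unemployment rate ≈ 9.56%.

Initially, labor force = 163.70 + 11.07 = 174.77 million, so u = 11.07/174.77 = 6.33%.
After the first change, unemployed falls and employed rises by 1.54; labor force unchanged → E = 165.24, U = 9.53, labor force = 174.77 million.
After the second change, unemployed and labor force both rise by 7.93 → E = 165.24, U = 17.46, labor force = 182.70 million.
New unemployment rate = 17.46 / 182.70 = 9.56%.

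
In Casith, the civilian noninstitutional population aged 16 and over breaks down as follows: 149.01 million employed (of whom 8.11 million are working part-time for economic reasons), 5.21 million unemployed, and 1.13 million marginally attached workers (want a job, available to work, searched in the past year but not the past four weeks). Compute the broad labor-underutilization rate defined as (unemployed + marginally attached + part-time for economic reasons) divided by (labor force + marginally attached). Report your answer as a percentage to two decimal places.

Broad underutilization rate ≈ 9.30%.

Labor force = 149.01 + 5.21 = 154.22 million.
Numerator = 5.21 + 1.13 + 8.11 = 14.45 million.
Denominator = 154.22 + 1.13 = 155.35 million.
Broad rate = 14.45 / 155.35 = 9.30%.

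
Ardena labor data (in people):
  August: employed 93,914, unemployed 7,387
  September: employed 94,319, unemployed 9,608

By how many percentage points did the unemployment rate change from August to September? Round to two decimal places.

August: labor force = 93,914 + 7,387 = 101,301; u = 7,387/101,301 = 7.29%.
September: labor force = 94,319 + 9,608 = 103,927; u = 9,608/103,927 = 9.24%.
Change = 9.24% − 7.29% = +1.95 pp.

The unemployment rate changed by +1.95 percentage points.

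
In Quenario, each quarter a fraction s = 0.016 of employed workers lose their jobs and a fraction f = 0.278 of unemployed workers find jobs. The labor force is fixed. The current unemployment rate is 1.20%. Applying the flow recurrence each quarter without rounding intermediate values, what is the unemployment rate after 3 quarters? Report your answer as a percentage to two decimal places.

Unemployment rate after three quarters ≈ 3.95%.

With a fixed labor force, u_{t+1} = u_t + s·(1−u_t) − f·u_t = u_t·(1−s−f) + s.
Here 1−s−f = 0.706 and s = 0.016.
u_1 = 0.012000 × 0.706 + 0.016 = 0.024472.
u_2 = 0.024472 × 0.706 + 0.016 = 0.033277.
u_3 = 0.033277 × 0.706 + 0.016 = 0.039494.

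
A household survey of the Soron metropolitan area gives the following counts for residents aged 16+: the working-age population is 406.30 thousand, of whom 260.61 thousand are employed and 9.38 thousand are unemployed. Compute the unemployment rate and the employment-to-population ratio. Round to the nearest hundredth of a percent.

Unemployment rate ≈ 3.47%; employment-population ratio ≈ 64.14%.

Labor force = employed + unemployed = 260.61 + 9.38 = 269.99 thousand.
Unemployment rate = 9.38 / 269.99 = 3.47%.
Employment-population ratio = 260.61 / 406.30 = 64.14%.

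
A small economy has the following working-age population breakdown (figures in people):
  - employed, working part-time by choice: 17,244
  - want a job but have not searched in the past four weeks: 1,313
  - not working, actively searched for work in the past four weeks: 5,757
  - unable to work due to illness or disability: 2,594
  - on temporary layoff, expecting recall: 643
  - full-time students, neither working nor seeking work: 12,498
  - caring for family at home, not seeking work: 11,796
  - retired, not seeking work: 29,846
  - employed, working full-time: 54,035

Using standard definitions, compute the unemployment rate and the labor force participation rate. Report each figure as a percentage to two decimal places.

Employed = 17,244 + 54,035 = 71,279.
Unemployed = 5,757 + 643 = 6,400 (jobless and actively searching, or on temporary layoff).
Labor force = 71,279 + 6,400 = 77,679.
Not in labor force = 1,313 + 2,594 + 12,498 + 11,796 + 29,846 = 58,047 (those not working and not actively searching are outside the labor force — including those who want a job but have given up searching).
Civilian working-age population = 77,679 + 58,047 = 135,726.
Unemployment rate = 6,400 / 77,679 = 8.24%.
Labor force participation rate = 77,679 / 135,726 = 57.23%.

Unemployment rate ≈ 8.24%; labor force participation rate ≈ 57.23%.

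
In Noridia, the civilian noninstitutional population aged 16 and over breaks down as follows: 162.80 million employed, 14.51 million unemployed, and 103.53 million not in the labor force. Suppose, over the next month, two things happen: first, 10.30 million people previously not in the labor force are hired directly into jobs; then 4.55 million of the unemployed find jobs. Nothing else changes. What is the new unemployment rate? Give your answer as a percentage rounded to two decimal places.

New unemployment rate ≈ 5.31%.

Initially, labor force = 162.80 + 14.51 = 177.31 million, so u = 14.51/177.31 = 8.18%.
After the first change, employed and labor force both rise by 10.30; unemployed unchanged → E = 173.10, U = 14.51, labor force = 187.61 million.
After the second change, unemployed falls and employed rises by 4.55; labor force unchanged → E = 177.65, U = 9.96, labor force = 187.61 million.
New unemployment rate = 9.96 / 187.61 = 5.31%.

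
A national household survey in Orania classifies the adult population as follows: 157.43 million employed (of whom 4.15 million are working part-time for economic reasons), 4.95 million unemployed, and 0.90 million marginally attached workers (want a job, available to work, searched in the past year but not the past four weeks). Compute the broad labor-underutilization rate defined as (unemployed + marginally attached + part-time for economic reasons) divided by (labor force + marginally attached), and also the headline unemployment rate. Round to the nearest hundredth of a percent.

Broad underutilization rate ≈ 6.12%; headline unemployment rate ≈ 3.05%.

Labor force = 157.43 + 4.95 = 162.38 million.
Numerator = 4.95 + 0.90 + 4.15 = 10.00 million.
Denominator = 162.38 + 0.90 = 163.28 million.
Broad rate = 10.00 / 163.28 = 6.12%.
Headline unemployment rate = 4.95 / 162.38 = 3.05%.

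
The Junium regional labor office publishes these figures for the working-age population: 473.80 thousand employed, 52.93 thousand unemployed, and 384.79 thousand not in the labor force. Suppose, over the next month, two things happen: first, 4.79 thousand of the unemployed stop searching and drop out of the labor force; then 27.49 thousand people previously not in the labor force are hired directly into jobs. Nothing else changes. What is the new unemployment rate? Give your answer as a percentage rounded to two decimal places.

Initially, labor force = 473.80 + 52.93 = 526.73 thousand, so u = 52.93/526.73 = 10.05%.
After the first change, unemployed and labor force both fall by 4.79 → E = 473.80, U = 48.14, labor force = 521.94 thousand.
After the second change, employed and labor force both rise by 27.49; unemployed unchanged → E = 501.29, U = 48.14, labor force = 549.43 thousand.
New unemployment rate = 48.14 / 549.43 = 8.76%.

New unemployment rate ≈ 8.76%.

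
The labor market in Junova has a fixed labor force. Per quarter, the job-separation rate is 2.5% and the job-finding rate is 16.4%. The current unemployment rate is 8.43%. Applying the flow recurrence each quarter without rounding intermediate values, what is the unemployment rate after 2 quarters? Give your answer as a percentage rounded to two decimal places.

Unemployment rate after two quarters ≈ 10.07%.

With a fixed labor force, u_{t+1} = u_t + s·(1−u_t) − f·u_t = u_t·(1−s−f) + s.
Here 1−s−f = 0.811 and s = 0.025.
u_1 = 0.084300 × 0.811 + 0.025 = 0.093367.
u_2 = 0.093367 × 0.811 + 0.025 = 0.100721.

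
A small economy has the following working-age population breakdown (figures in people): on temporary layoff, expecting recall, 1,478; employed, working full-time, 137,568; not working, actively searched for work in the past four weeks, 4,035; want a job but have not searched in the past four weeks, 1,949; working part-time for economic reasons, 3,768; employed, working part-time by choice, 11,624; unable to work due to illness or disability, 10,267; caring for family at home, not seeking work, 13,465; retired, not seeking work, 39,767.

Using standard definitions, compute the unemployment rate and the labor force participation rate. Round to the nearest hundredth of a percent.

Employed = 137,568 + 3,768 + 11,624 = 152,960 (anyone who worked, including part-time for economic reasons, counts as employed).
Unemployed = 1,478 + 4,035 = 5,513 (jobless and actively searching, or on temporary layoff).
Labor force = 152,960 + 5,513 = 158,473.
Not in labor force = 1,949 + 10,267 + 13,465 + 39,767 = 65,448 (those not working and not actively searching are outside the labor force — including those who want a job but have given up searching).
Civilian working-age population = 158,473 + 65,448 = 223,921.
Unemployment rate = 5,513 / 158,473 = 3.48%.
Labor force participation rate = 158,473 / 223,921 = 70.77%.

Unemployment rate ≈ 3.48%; labor force participation rate ≈ 70.77%.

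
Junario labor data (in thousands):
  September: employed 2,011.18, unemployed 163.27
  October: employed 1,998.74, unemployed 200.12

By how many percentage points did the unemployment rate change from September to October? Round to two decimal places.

September: labor force = 2,011.18 + 163.27 = 2,174.45; u = 163.27/2,174.45 = 7.51%.
October: labor force = 1,998.74 + 200.12 = 2,198.86; u = 200.12/2,198.86 = 9.10%.
Change = 9.10% − 7.51% = +1.59 pp.

The unemployment rate changed by +1.59 percentage points.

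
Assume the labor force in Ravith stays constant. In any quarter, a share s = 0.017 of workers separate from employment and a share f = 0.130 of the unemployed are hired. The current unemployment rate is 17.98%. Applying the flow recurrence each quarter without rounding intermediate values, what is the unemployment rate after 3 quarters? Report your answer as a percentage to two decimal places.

With a fixed labor force, u_{t+1} = u_t + s·(1−u_t) − f·u_t = u_t·(1−s−f) + s.
Here 1−s−f = 0.853 and s = 0.017.
u_1 = 0.179800 × 0.853 + 0.017 = 0.170369.
u_2 = 0.170369 × 0.853 + 0.017 = 0.162325.
u_3 = 0.162325 × 0.853 + 0.017 = 0.155463.

Unemployment rate after three quarters ≈ 15.55%.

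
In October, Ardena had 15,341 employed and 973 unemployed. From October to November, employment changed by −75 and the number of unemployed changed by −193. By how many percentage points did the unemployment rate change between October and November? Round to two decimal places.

The unemployment rate changed by −1.10 percentage points.

October: labor force = 15,341 + 973 = 16,314; u = 973/16,314 = 5.96%.
November: labor force = 15,266 + 780 = 16,046; u = 780/16,046 = 4.86%.
Change = 4.86% − 5.96% = −1.10 pp.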